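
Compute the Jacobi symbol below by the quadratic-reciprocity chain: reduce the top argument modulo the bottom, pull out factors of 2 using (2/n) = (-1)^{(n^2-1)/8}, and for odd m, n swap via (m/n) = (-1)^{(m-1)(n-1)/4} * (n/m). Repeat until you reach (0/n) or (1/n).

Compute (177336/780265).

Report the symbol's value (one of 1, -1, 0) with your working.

factor out 2^3: 177336 = 2^3·22167; with 780265 mod 8 = 1, (2/780265) = +1; sign now +1; continue with (22167/780265)
flip (22167/780265) -> (780265/22167): both odd, 22167 mod 4 = 3, 780265 mod 4 = 1, so the flip contributes +1; sign now +1
(780265/22167): 780265 mod 22167 = 4420, so (780265/22167) = (4420/22167)
factor out 2^2: 4420 = 2^2·1105; with 22167 mod 8 = 7, (2/22167) = +1; sign now +1; continue with (1105/22167)
flip (1105/22167) -> (22167/1105): both odd, 1105 mod 4 = 1, 22167 mod 4 = 3, so the flip contributes +1; sign now +1
(22167/1105): 22167 mod 1105 = 67, so (22167/1105) = (67/1105)
flip (67/1105) -> (1105/67): both odd, 67 mod 4 = 3, 1105 mod 4 = 1, so the flip contributes +1; sign now +1
(1105/67): 1105 mod 67 = 33, so (1105/67) = (33/67)
flip (33/67) -> (67/33): both odd, 33 mod 4 = 1, 67 mod 4 = 3, so the flip contributes +1; sign now +1
(67/33): 67 mod 33 = 1, so (67/33) = (1/33)
reached (1/33) = 1, so the symbol is +1

1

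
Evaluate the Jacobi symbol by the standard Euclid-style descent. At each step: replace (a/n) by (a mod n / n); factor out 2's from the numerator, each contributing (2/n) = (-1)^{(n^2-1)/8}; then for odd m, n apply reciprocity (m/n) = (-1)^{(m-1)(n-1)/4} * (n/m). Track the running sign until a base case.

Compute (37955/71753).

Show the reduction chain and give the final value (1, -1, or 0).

reciprocity: (37955/71753) = +1·(71753/37955) since 37955 mod 4 = 3, 71753 mod 4 = 1; sign now +1
(71753/37955) = (33798/37955)   [reduce mod 37955]
33798 = 2^1·16899; (2/37955) = -1 since 37955 mod 8 = 3, so (33798/37955) = (-1)^1·(16899/37955); sign now -1
reciprocity: (16899/37955) = -1·(37955/16899) since 16899 mod 4 = 3, 37955 mod 4 = 3; sign now +1
(37955/16899) = (4157/16899)   [reduce mod 16899]
reciprocity: (4157/16899) = +1·(16899/4157) since 4157 mod 4 = 1, 16899 mod 4 = 3; sign now +1
(16899/4157) = (271/4157)   [reduce mod 4157]
reciprocity: (271/4157) = +1·(4157/271) since 271 mod 4 = 3, 4157 mod 4 = 1; sign now +1
(4157/271) = (92/271)   [reduce mod 271]
92 = 2^2·23; (2/271) = +1 since 271 mod 8 = 7, so (92/271) = (+1)^2·(23/271); sign now +1
reciprocity: (23/271) = -1·(271/23) since 23 mod 4 = 3, 271 mod 4 = 3; sign now -1
(271/23) = (18/23)   [reduce mod 23]
18 = 2^1·9; (2/23) = +1 since 23 mod 8 = 7, so (18/23) = (+1)^1·(9/23); sign now -1
reciprocity: (9/23) = +1·(23/9) since 9 mod 4 = 1, 23 mod 4 = 3; sign now -1
(23/9) = (5/9)   [reduce mod 9]
reciprocity: (5/9) = +1·(9/5) since 5 mod 4 = 1, 9 mod 4 = 1; sign now -1
(9/5) = (4/5)   [reduce mod 5]
4 = 2^2·1; (2/5) = -1 since 5 mod 8 = 5, so (4/5) = (-1)^2·(1/5); sign now -1
(1/5) = 1; final value = sign = -1

-1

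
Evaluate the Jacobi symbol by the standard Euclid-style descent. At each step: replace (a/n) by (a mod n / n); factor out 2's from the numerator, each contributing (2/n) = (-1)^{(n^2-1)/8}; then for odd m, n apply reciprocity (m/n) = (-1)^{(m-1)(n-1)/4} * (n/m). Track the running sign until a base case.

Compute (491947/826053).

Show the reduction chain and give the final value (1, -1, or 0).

reciprocity: (491947/826053) = +1·(826053/491947) since 491947 mod 4 = 3, 826053 mod 4 = 1; sign now +1
(826053/491947) = (334106/491947)   [reduce mod 491947]
334106 = 2^1·167053; (2/491947) = -1 since 491947 mod 8 = 3, so (334106/491947) = (-1)^1·(167053/491947); sign now -1
reciprocity: (167053/491947) = +1·(491947/167053) since 167053 mod 4 = 1, 491947 mod 4 = 3; sign now -1
(491947/167053) = (157841/167053)   [reduce mod 167053]
reciprocity: (157841/167053) = +1·(167053/157841) since 157841 mod 4 = 1, 167053 mod 4 = 1; sign now -1
(167053/157841) = (9212/157841)   [reduce mod 157841]
9212 = 2^2·2303; (2/157841) = +1 since 157841 mod 8 = 1, so (9212/157841) = (+1)^2·(2303/157841); sign now -1
reciprocity: (2303/157841) = +1·(157841/2303) since 2303 mod 4 = 3, 157841 mod 4 = 1; sign now -1
(157841/2303) = (1237/2303)   [reduce mod 2303]
reciprocity: (1237/2303) = +1·(2303/1237) since 1237 mod 4 = 1, 2303 mod 4 = 3; sign now -1
(2303/1237) = (1066/1237)   [reduce mod 1237]
1066 = 2^1·533; (2/1237) = -1 since 1237 mod 8 = 5, so (1066/1237) = (-1)^1·(533/1237); sign now +1
reciprocity: (533/1237) = +1·(1237/533) since 533 mod 4 = 1, 1237 mod 4 = 1; sign now +1
(1237/533) = (171/533)   [reduce mod 533]
reciprocity: (171/533) = +1·(533/171) since 171 mod 4 = 3, 533 mod 4 = 1; sign now +1
(533/171) = (20/171)   [reduce mod 171]
20 = 2^2·5; (2/171) = -1 since 171 mod 8 = 3, so (20/171) = (-1)^2·(5/171); sign now +1
reciprocity: (5/171) = +1·(171/5) since 5 mod 4 = 1, 171 mod 4 = 3; sign now +1
(171/5) = (1/5)   [reduce mod 5]
(1/5) = 1; final value = sign = +1

1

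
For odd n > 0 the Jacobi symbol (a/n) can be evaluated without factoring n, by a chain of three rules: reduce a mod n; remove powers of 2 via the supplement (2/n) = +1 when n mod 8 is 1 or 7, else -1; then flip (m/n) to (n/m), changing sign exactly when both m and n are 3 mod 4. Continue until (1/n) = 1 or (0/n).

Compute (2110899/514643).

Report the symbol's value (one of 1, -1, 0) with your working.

(2110899/514643): 2110899 mod 514643 = 52327, so (2110899/514643) = (52327/514643)
flip (52327/514643) -> (514643/52327): both odd, 52327 mod 4 = 3, 514643 mod 4 = 3, so the flip contributes -1; sign now -1
(514643/52327): 514643 mod 52327 = 43700, so (514643/52327) = (43700/52327)
factor out 2^2: 43700 = 2^2·10925; with 52327 mod 8 = 7, (2/52327) = +1; sign now -1; continue with (10925/52327)
flip (10925/52327) -> (52327/10925): both odd, 10925 mod 4 = 1, 52327 mod 4 = 3, so the flip contributes +1; sign now -1
(52327/10925): 52327 mod 10925 = 8627, so (52327/10925) = (8627/10925)
flip (8627/10925) -> (10925/8627): both odd, 8627 mod 4 = 3, 10925 mod 4 = 1, so the flip contributes +1; sign now -1
(10925/8627): 10925 mod 8627 = 2298, so (10925/8627) = (2298/8627)
factor out 2^1: 2298 = 2^1·1149; with 8627 mod 8 = 3, (2/8627) = -1; sign now +1; continue with (1149/8627)
flip (1149/8627) -> (8627/1149): both odd, 1149 mod 4 = 1, 8627 mod 4 = 3, so the flip contributes +1; sign now +1
(8627/1149): 8627 mod 1149 = 584, so (8627/1149) = (584/1149)
factor out 2^3: 584 = 2^3·73; with 1149 mod 8 = 5, (2/1149) = -1; sign now -1; continue with (73/1149)
flip (73/1149) -> (1149/73): both odd, 73 mod 4 = 1, 1149 mod 4 = 1, so the flip contributes +1; sign now -1
(1149/73): 1149 mod 73 = 54, so (1149/73) = (54/73)
factor out 2^1: 54 = 2^1·27; with 73 mod 8 = 1, (2/73) = +1; sign now -1; continue with (27/73)
flip (27/73) -> (73/27): both odd, 27 mod 4 = 3, 73 mod 4 = 1, so the flip contributes +1; sign now -1
(73/27): 73 mod 27 = 19, so (73/27) = (19/27)
flip (19/27) -> (27/19): both odd, 19 mod 4 = 3, 27 mod 4 = 3, so the flip contributes -1; sign now +1
(27/19): 27 mod 19 = 8, so (27/19) = (8/19)
factor out 2^3: 8 = 2^3·1; with 19 mod 8 = 3, (2/19) = -1; sign now -1; continue with (1/19)
reached (1/19) = 1, so the symbol is -1

-1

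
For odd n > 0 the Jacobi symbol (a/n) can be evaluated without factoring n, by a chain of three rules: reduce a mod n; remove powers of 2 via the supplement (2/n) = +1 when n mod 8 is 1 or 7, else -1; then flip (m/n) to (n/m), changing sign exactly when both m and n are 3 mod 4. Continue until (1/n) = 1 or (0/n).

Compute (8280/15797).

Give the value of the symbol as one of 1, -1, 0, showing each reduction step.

8280 = 2^3·1035; (2/15797) = -1 since 15797 mod 8 = 5, so (8280/15797) = (-1)^3·(1035/15797); sign now -1
reciprocity: (1035/15797) = +1·(15797/1035) since 1035 mod 4 = 3, 15797 mod 4 = 1; sign now -1
(15797/1035) = (272/1035)   [reduce mod 1035]
272 = 2^4·17; (2/1035) = -1 since 1035 mod 8 = 3, so (272/1035) = (-1)^4·(17/1035); sign now -1
reciprocity: (17/1035) = +1·(1035/17) since 17 mod 4 = 1, 1035 mod 4 = 3; sign now -1
(1035/17) = (15/17)   [reduce mod 17]
reciprocity: (15/17) = +1·(17/15) since 15 mod 4 = 3, 17 mod 4 = 1; sign now -1
(17/15) = (2/15)   [reduce mod 15]
2 = 2^1·1; (2/15) = +1 since 15 mod 8 = 7, so (2/15) = (+1)^1·(1/15); sign now -1
(1/15) = 1; final value = sign = -1

-1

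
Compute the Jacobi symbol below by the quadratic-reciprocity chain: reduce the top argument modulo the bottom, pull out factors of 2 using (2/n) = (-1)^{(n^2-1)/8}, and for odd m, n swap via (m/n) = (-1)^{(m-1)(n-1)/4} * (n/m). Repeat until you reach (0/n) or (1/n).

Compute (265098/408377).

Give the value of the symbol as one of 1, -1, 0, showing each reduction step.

factor out 2^1: 265098 = 2^1·132549; with 408377 mod 8 = 1, (2/408377) = +1; sign now +1; continue with (132549/408377)
flip (132549/408377) -> (408377/132549): both odd, 132549 mod 4 = 1, 408377 mod 4 = 1, so the flip contributes +1; sign now +1
(408377/132549): 408377 mod 132549 = 10730, so (408377/132549) = (10730/132549)
factor out 2^1: 10730 = 2^1·5365; with 132549 mod 8 = 5, (2/132549) = -1; sign now -1; continue with (5365/132549)
flip (5365/132549) -> (132549/5365): both odd, 5365 mod 4 = 1, 132549 mod 4 = 1, so the flip contributes +1; sign now -1
(132549/5365): 132549 mod 5365 = 3789, so (132549/5365) = (3789/5365)
flip (3789/5365) -> (5365/3789): both odd, 3789 mod 4 = 1, 5365 mod 4 = 1, so the flip contributes +1; sign now -1
(5365/3789): 5365 mod 3789 = 1576, so (5365/3789) = (1576/3789)
factor out 2^3: 1576 = 2^3·197; with 3789 mod 8 = 5, (2/3789) = -1; sign now +1; continue with (197/3789)
flip (197/3789) -> (3789/197): both odd, 197 mod 4 = 1, 3789 mod 4 = 1, so the flip contributes +1; sign now +1
(3789/197): 3789 mod 197 = 46, so (3789/197) = (46/197)
factor out 2^1: 46 = 2^1·23; with 197 mod 8 = 5, (2/197) = -1; sign now -1; continue with (23/197)
flip (23/197) -> (197/23): both odd, 23 mod 4 = 3, 197 mod 4 = 1, so the flip contributes +1; sign now -1
(197/23): 197 mod 23 = 13, so (197/23) = (13/23)
flip (13/23) -> (23/13): both odd, 13 mod 4 = 1, 23 mod 4 = 3, so the flip contributes +1; sign now -1
(23/13): 23 mod 13 = 10, so (23/13) = (10/13)
factor out 2^1: 10 = 2^1·5; with 13 mod 8 = 5, (2/13) = -1; sign now +1; continue with (5/13)
flip (5/13) -> (13/5): both odd, 5 mod 4 = 1, 13 mod 4 = 1, so the flip contributes +1; sign now +1
(13/5): 13 mod 5 = 3, so (13/5) = (3/5)
flip (3/5) -> (5/3): both odd, 3 mod 4 = 3, 5 mod 4 = 1, so the flip contributes +1; sign now +1
(5/3): 5 mod 3 = 2, so (5/3) = (2/3)
factor out 2^1: 2 = 2^1·1; with 3 mod 8 = 3, (2/3) = -1; sign now -1; continue with (1/3)
reached (1/3) = 1, so the symbol is -1

-1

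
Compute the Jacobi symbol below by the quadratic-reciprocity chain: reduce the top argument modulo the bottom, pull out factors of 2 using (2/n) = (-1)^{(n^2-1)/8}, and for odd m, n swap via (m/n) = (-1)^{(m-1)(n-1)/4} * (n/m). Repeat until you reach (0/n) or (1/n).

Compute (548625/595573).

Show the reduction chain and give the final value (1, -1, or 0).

0

reciprocity: (548625/595573) = +1·(595573/548625) since 548625 mod 4 = 1, 595573 mod 4 = 1; sign now +1
(595573/548625) = (46948/548625)   [reduce mod 548625]
46948 = 2^2·11737; (2/548625) = +1 since 548625 mod 8 = 1, so (46948/548625) = (+1)^2·(11737/548625); sign now +1
reciprocity: (11737/548625) = +1·(548625/11737) since 11737 mod 4 = 1, 548625 mod 4 = 1; sign now +1
(548625/11737) = (8723/11737)   [reduce mod 11737]
reciprocity: (8723/11737) = +1·(11737/8723) since 8723 mod 4 = 3, 11737 mod 4 = 1; sign now +1
(11737/8723) = (3014/8723)   [reduce mod 8723]
3014 = 2^1·1507; (2/8723) = -1 since 8723 mod 8 = 3, so (3014/8723) = (-1)^1·(1507/8723); sign now -1
reciprocity: (1507/8723) = -1·(8723/1507) since 1507 mod 4 = 3, 8723 mod 4 = 3; sign now +1
(8723/1507) = (1188/1507)   [reduce mod 1507]
1188 = 2^2·297; (2/1507) = -1 since 1507 mod 8 = 3, so (1188/1507) = (-1)^2·(297/1507); sign now +1
reciprocity: (297/1507) = +1·(1507/297) since 297 mod 4 = 1, 1507 mod 4 = 3; sign now +1
(1507/297) = (22/297)   [reduce mod 297]
22 = 2^1·11; (2/297) = +1 since 297 mod 8 = 1, so (22/297) = (+1)^1·(11/297); sign now +1
reciprocity: (11/297) = +1·(297/11) since 11 mod 4 = 3, 297 mod 4 = 1; sign now +1
(297/11) = (0/11)   [reduce mod 11]
(0/11) = 0   [gcd(a, n) > 1]; final value = 0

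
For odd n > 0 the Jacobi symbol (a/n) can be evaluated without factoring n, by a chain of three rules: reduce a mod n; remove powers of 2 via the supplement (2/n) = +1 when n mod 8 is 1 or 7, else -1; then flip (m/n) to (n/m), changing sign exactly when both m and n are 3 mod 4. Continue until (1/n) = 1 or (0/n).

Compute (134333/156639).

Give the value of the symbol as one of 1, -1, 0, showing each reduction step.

reciprocity: (134333/156639) = +1·(156639/134333) since 134333 mod 4 = 1, 156639 mod 4 = 3; sign now +1
(156639/134333) = (22306/134333)   [reduce mod 134333]
22306 = 2^1·11153; (2/134333) = -1 since 134333 mod 8 = 5, so (22306/134333) = (-1)^1·(11153/134333); sign now -1
reciprocity: (11153/134333) = +1·(134333/11153) since 11153 mod 4 = 1, 134333 mod 4 = 1; sign now -1
(134333/11153) = (497/11153)   [reduce mod 11153]
reciprocity: (497/11153) = +1·(11153/497) since 497 mod 4 = 1, 11153 mod 4 = 1; sign now -1
(11153/497) = (219/497)   [reduce mod 497]
reciprocity: (219/497) = +1·(497/219) since 219 mod 4 = 3, 497 mod 4 = 1; sign now -1
(497/219) = (59/219)   [reduce mod 219]
reciprocity: (59/219) = -1·(219/59) since 59 mod 4 = 3, 219 mod 4 = 3; sign now +1
(219/59) = (42/59)   [reduce mod 59]
42 = 2^1·21; (2/59) = -1 since 59 mod 8 = 3, so (42/59) = (-1)^1·(21/59); sign now -1
reciprocity: (21/59) = +1·(59/21) since 21 mod 4 = 1, 59 mod 4 = 3; sign now -1
(59/21) = (17/21)   [reduce mod 21]
reciprocity: (17/21) = +1·(21/17) since 17 mod 4 = 1, 21 mod 4 = 1; sign now -1
(21/17) = (4/17)   [reduce mod 17]
4 = 2^2·1; (2/17) = +1 since 17 mod 8 = 1, so (4/17) = (+1)^2·(1/17); sign now -1
(1/17) = 1; final value = sign = -1

-1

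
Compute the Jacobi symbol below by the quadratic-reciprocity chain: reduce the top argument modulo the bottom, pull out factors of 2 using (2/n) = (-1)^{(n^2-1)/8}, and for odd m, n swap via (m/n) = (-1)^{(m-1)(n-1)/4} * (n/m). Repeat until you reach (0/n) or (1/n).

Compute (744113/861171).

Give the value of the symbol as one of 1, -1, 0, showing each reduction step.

1

reciprocity: (744113/861171) = +1·(861171/744113) since 744113 mod 4 = 1, 861171 mod 4 = 3; sign now +1
(861171/744113) = (117058/744113)   [reduce mod 744113]
117058 = 2^1·58529; (2/744113) = +1 since 744113 mod 8 = 1, so (117058/744113) = (+1)^1·(58529/744113); sign now +1
reciprocity: (58529/744113) = +1·(744113/58529) since 58529 mod 4 = 1, 744113 mod 4 = 1; sign now +1
(744113/58529) = (41765/58529)   [reduce mod 58529]
reciprocity: (41765/58529) = +1·(58529/41765) since 41765 mod 4 = 1, 58529 mod 4 = 1; sign now +1
(58529/41765) = (16764/41765)   [reduce mod 41765]
16764 = 2^2·4191; (2/41765) = -1 since 41765 mod 8 = 5, so (16764/41765) = (-1)^2·(4191/41765); sign now +1
reciprocity: (4191/41765) = +1·(41765/4191) since 4191 mod 4 = 3, 41765 mod 4 = 1; sign now +1
(41765/4191) = (4046/4191)   [reduce mod 4191]
4046 = 2^1·2023; (2/4191) = +1 since 4191 mod 8 = 7, so (4046/4191) = (+1)^1·(2023/4191); sign now +1
reciprocity: (2023/4191) = -1·(4191/2023) since 2023 mod 4 = 3, 4191 mod 4 = 3; sign now -1
(4191/2023) = (145/2023)   [reduce mod 2023]
reciprocity: (145/2023) = +1·(2023/145) since 145 mod 4 = 1, 2023 mod 4 = 3; sign now -1
(2023/145) = (138/145)   [reduce mod 145]
138 = 2^1·69; (2/145) = +1 since 145 mod 8 = 1, so (138/145) = (+1)^1·(69/145); sign now -1
reciprocity: (69/145) = +1·(145/69) since 69 mod 4 = 1, 145 mod 4 = 1; sign now -1
(145/69) = (7/69)   [reduce mod 69]
reciprocity: (7/69) = +1·(69/7) since 7 mod 4 = 3, 69 mod 4 = 1; sign now -1
(69/7) = (6/7)   [reduce mod 7]
6 = 2^1·3; (2/7) = +1 since 7 mod 8 = 7, so (6/7) = (+1)^1·(3/7); sign now -1
reciprocity: (3/7) = -1·(7/3) since 3 mod 4 = 3, 7 mod 4 = 3; sign now +1
(7/3) = (1/3)   [reduce mod 3]
(1/3) = 1; final value = sign = +1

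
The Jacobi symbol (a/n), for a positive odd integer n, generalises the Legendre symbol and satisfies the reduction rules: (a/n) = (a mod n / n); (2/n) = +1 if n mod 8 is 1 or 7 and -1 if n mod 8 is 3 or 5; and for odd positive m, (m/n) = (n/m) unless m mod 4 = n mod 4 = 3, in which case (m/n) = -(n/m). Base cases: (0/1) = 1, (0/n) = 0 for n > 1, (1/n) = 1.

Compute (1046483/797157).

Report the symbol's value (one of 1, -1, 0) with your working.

(1046483/797157): 1046483 mod 797157 = 249326, so (1046483/797157) = (249326/797157)
factor out 2^1: 249326 = 2^1·124663; with 797157 mod 8 = 5, (2/797157) = -1; sign now -1; continue with (124663/797157)
flip (124663/797157) -> (797157/124663): both odd, 124663 mod 4 = 3, 797157 mod 4 = 1, so the flip contributes +1; sign now -1
(797157/124663): 797157 mod 124663 = 49179, so (797157/124663) = (49179/124663)
flip (49179/124663) -> (124663/49179): both odd, 49179 mod 4 = 3, 124663 mod 4 = 3, so the flip contributes -1; sign now +1
(124663/49179): 124663 mod 49179 = 26305, so (124663/49179) = (26305/49179)
flip (26305/49179) -> (49179/26305): both odd, 26305 mod 4 = 1, 49179 mod 4 = 3, so the flip contributes +1; sign now +1
(49179/26305): 49179 mod 26305 = 22874, so (49179/26305) = (22874/26305)
factor out 2^1: 22874 = 2^1·11437; with 26305 mod 8 = 1, (2/26305) = +1; sign now +1; continue with (11437/26305)
flip (11437/26305) -> (26305/11437): both odd, 11437 mod 4 = 1, 26305 mod 4 = 1, so the flip contributes +1; sign now +1
(26305/11437): 26305 mod 11437 = 3431, so (26305/11437) = (3431/11437)
flip (3431/11437) -> (11437/3431): both odd, 3431 mod 4 = 3, 11437 mod 4 = 1, so the flip contributes +1; sign now +1
(11437/3431): 11437 mod 3431 = 1144, so (11437/3431) = (1144/3431)
factor out 2^3: 1144 = 2^3·143; with 3431 mod 8 = 7, (2/3431) = +1; sign now +1; continue with (143/3431)
flip (143/3431) -> (3431/143): both odd, 143 mod 4 = 3, 3431 mod 4 = 3, so the flip contributes -1; sign now -1
(3431/143): 3431 mod 143 = 142, so (3431/143) = (142/143)
factor out 2^1: 142 = 2^1·71; with 143 mod 8 = 7, (2/143) = +1; sign now -1; continue with (71/143)
flip (71/143) -> (143/71): both odd, 71 mod 4 = 3, 143 mod 4 = 3, so the flip contributes -1; sign now +1
(143/71): 143 mod 71 = 1, so (143/71) = (1/71)
reached (1/71) = 1, so the symbol is +1

1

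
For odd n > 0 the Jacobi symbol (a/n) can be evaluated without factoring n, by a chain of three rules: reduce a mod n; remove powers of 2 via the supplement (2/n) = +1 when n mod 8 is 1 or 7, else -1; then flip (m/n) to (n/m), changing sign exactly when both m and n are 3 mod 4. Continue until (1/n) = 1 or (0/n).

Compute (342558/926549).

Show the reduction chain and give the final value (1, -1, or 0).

factor out 2^1: 342558 = 2^1·171279; with 926549 mod 8 = 5, (2/926549) = -1; sign now -1; continue with (171279/926549)
flip (171279/926549) -> (926549/171279): both odd, 171279 mod 4 = 3, 926549 mod 4 = 1, so the flip contributes +1; sign now -1
(926549/171279): 926549 mod 171279 = 70154, so (926549/171279) = (70154/171279)
factor out 2^1: 70154 = 2^1·35077; with 171279 mod 8 = 7, (2/171279) = +1; sign now -1; continue with (35077/171279)
flip (35077/171279) -> (171279/35077): both odd, 35077 mod 4 = 1, 171279 mod 4 = 3, so the flip contributes +1; sign now -1
(171279/35077): 171279 mod 35077 = 30971, so (171279/35077) = (30971/35077)
flip (30971/35077) -> (35077/30971): both odd, 30971 mod 4 = 3, 35077 mod 4 = 1, so the flip contributes +1; sign now -1
(35077/30971): 35077 mod 30971 = 4106, so (35077/30971) = (4106/30971)
factor out 2^1: 4106 = 2^1·2053; with 30971 mod 8 = 3, (2/30971) = -1; sign now +1; continue with (2053/30971)
flip (2053/30971) -> (30971/2053): both odd, 2053 mod 4 = 1, 30971 mod 4 = 3, so the flip contributes +1; sign now +1
(30971/2053): 30971 mod 2053 = 176, so (30971/2053) = (176/2053)
factor out 2^4: 176 = 2^4·11; with 2053 mod 8 = 5, (2/2053) = -1; sign now +1; continue with (11/2053)
flip (11/2053) -> (2053/11): both odd, 11 mod 4 = 3, 2053 mod 4 = 1, so the flip contributes +1; sign now +1
(2053/11): 2053 mod 11 = 7, so (2053/11) = (7/11)
flip (7/11) -> (11/7): both odd, 7 mod 4 = 3, 11 mod 4 = 3, so the flip contributes -1; sign now -1
(11/7): 11 mod 7 = 4, so (11/7) = (4/7)
factor out 2^2: 4 = 2^2·1; with 7 mod 8 = 7, (2/7) = +1; sign now -1; continue with (1/7)
reached (1/7) = 1, so the symbol is -1

-1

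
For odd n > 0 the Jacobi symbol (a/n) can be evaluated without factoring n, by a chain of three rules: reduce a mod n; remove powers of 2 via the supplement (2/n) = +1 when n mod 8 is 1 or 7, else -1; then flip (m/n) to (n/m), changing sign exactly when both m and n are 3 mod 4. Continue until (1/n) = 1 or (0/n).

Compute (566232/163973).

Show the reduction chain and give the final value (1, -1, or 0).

(566232/163973): 566232 mod 163973 = 74313, so (566232/163973) = (74313/163973)
flip (74313/163973) -> (163973/74313): both odd, 74313 mod 4 = 1, 163973 mod 4 = 1, so the flip contributes +1; sign now +1
(163973/74313): 163973 mod 74313 = 15347, so (163973/74313) = (15347/74313)
flip (15347/74313) -> (74313/15347): both odd, 15347 mod 4 = 3, 74313 mod 4 = 1, so the flip contributes +1; sign now +1
(74313/15347): 74313 mod 15347 = 12925, so (74313/15347) = (12925/15347)
flip (12925/15347) -> (15347/12925): both odd, 12925 mod 4 = 1, 15347 mod 4 = 3, so the flip contributes +1; sign now +1
(15347/12925): 15347 mod 12925 = 2422, so (15347/12925) = (2422/12925)
factor out 2^1: 2422 = 2^1·1211; with 12925 mod 8 = 5, (2/12925) = -1; sign now -1; continue with (1211/12925)
flip (1211/12925) -> (12925/1211): both odd, 1211 mod 4 = 3, 12925 mod 4 = 1, so the flip contributes +1; sign now -1
(12925/1211): 12925 mod 1211 = 815, so (12925/1211) = (815/1211)
flip (815/1211) -> (1211/815): both odd, 815 mod 4 = 3, 1211 mod 4 = 3, so the flip contributes -1; sign now +1
(1211/815): 1211 mod 815 = 396, so (1211/815) = (396/815)
factor out 2^2: 396 = 2^2·99; with 815 mod 8 = 7, (2/815) = +1; sign now +1; continue with (99/815)
flip (99/815) -> (815/99): both odd, 99 mod 4 = 3, 815 mod 4 = 3, so the flip contributes -1; sign now -1
(815/99): 815 mod 99 = 23, so (815/99) = (23/99)
flip (23/99) -> (99/23): both odd, 23 mod 4 = 3, 99 mod 4 = 3, so the flip contributes -1; sign now +1
(99/23): 99 mod 23 = 7, so (99/23) = (7/23)
flip (7/23) -> (23/7): both odd, 7 mod 4 = 3, 23 mod 4 = 3, so the flip contributes -1; sign now -1
(23/7): 23 mod 7 = 2, so (23/7) = (2/7)
factor out 2^1: 2 = 2^1·1; with 7 mod 8 = 7, (2/7) = +1; sign now -1; continue with (1/7)
reached (1/7) = 1, so the symbol is -1

-1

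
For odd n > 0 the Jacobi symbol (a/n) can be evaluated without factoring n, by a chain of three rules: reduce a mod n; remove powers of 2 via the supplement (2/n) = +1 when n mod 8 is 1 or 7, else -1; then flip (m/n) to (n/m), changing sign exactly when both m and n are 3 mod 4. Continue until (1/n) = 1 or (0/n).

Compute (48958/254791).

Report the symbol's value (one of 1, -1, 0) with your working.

factor out 2^1: 48958 = 2^1·24479; with 254791 mod 8 = 7, (2/254791) = +1; sign now +1; continue with (24479/254791)
flip (24479/254791) -> (254791/24479): both odd, 24479 mod 4 = 3, 254791 mod 4 = 3, so the flip contributes -1; sign now -1
(254791/24479): 254791 mod 24479 = 10001, so (254791/24479) = (10001/24479)
flip (10001/24479) -> (24479/10001): both odd, 10001 mod 4 = 1, 24479 mod 4 = 3, so the flip contributes +1; sign now -1
(24479/10001): 24479 mod 10001 = 4477, so (24479/10001) = (4477/10001)
flip (4477/10001) -> (10001/4477): both odd, 4477 mod 4 = 1, 10001 mod 4 = 1, so the flip contributes +1; sign now -1
(10001/4477): 10001 mod 4477 = 1047, so (10001/4477) = (1047/4477)
flip (1047/4477) -> (4477/1047): both odd, 1047 mod 4 = 3, 4477 mod 4 = 1, so the flip contributes +1; sign now -1
(4477/1047): 4477 mod 1047 = 289, so (4477/1047) = (289/1047)
flip (289/1047) -> (1047/289): both odd, 289 mod 4 = 1, 1047 mod 4 = 3, so the flip contributes +1; sign now -1
(1047/289): 1047 mod 289 = 180, so (1047/289) = (180/289)
factor out 2^2: 180 = 2^2·45; with 289 mod 8 = 1, (2/289) = +1; sign now -1; continue with (45/289)
flip (45/289) -> (289/45): both odd, 45 mod 4 = 1, 289 mod 4 = 1, so the flip contributes +1; sign now -1
(289/45): 289 mod 45 = 19, so (289/45) = (19/45)
flip (19/45) -> (45/19): both odd, 19 mod 4 = 3, 45 mod 4 = 1, so the flip contributes +1; sign now -1
(45/19): 45 mod 19 = 7, so (45/19) = (7/19)
flip (7/19) -> (19/7): both odd, 7 mod 4 = 3, 19 mod 4 = 3, so the flip contributes -1; sign now +1
(19/7): 19 mod 7 = 5, so (19/7) = (5/7)
flip (5/7) -> (7/5): both odd, 5 mod 4 = 1, 7 mod 4 = 3, so the flip contributes +1; sign now +1
(7/5): 7 mod 5 = 2, so (7/5) = (2/5)
factor out 2^1: 2 = 2^1·1; with 5 mod 8 = 5, (2/5) = -1; sign now -1; continue with (1/5)
reached (1/5) = 1, so the symbol is -1

-1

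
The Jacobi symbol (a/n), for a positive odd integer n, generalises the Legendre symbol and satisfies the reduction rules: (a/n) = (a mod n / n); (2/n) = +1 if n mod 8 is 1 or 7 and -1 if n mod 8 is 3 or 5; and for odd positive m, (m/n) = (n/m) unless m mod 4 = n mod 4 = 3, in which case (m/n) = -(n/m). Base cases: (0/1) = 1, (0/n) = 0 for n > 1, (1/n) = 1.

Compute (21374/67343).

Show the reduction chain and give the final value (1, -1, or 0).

factor out 2^1: 21374 = 2^1·10687; with 67343 mod 8 = 7, (2/67343) = +1; sign now +1; continue with (10687/67343)
flip (10687/67343) -> (67343/10687): both odd, 10687 mod 4 = 3, 67343 mod 4 = 3, so the flip contributes -1; sign now -1
(67343/10687): 67343 mod 10687 = 3221, so (67343/10687) = (3221/10687)
flip (3221/10687) -> (10687/3221): both odd, 3221 mod 4 = 1, 10687 mod 4 = 3, so the flip contributes +1; sign now -1
(10687/3221): 10687 mod 3221 = 1024, so (10687/3221) = (1024/3221)
factor out 2^10: 1024 = 2^10·1; with 3221 mod 8 = 5, (2/3221) = -1; sign now -1; continue with (1/3221)
reached (1/3221) = 1, so the symbol is -1

-1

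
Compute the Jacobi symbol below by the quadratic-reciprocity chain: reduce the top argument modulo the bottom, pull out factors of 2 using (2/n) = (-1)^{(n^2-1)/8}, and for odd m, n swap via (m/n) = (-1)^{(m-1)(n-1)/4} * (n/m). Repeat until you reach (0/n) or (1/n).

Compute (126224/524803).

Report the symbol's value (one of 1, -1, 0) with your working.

126224 = 2^4·7889; (2/524803) = -1 since 524803 mod 8 = 3, so (126224/524803) = (-1)^4·(7889/524803); sign now +1
reciprocity: (7889/524803) = +1·(524803/7889) since 7889 mod 4 = 1, 524803 mod 4 = 3; sign now +1
(524803/7889) = (4129/7889)   [reduce mod 7889]
reciprocity: (4129/7889) = +1·(7889/4129) since 4129 mod 4 = 1, 7889 mod 4 = 1; sign now +1
(7889/4129) = (3760/4129)   [reduce mod 4129]
3760 = 2^4·235; (2/4129) = +1 since 4129 mod 8 = 1, so (3760/4129) = (+1)^4·(235/4129); sign now +1
reciprocity: (235/4129) = +1·(4129/235) since 235 mod 4 = 3, 4129 mod 4 = 1; sign now +1
(4129/235) = (134/235)   [reduce mod 235]
134 = 2^1·67; (2/235) = -1 since 235 mod 8 = 3, so (134/235) = (-1)^1·(67/235); sign now -1
reciprocity: (67/235) = -1·(235/67) since 67 mod 4 = 3, 235 mod 4 = 3; sign now +1
(235/67) = (34/67)   [reduce mod 67]
34 = 2^1·17; (2/67) = -1 since 67 mod 8 = 3, so (34/67) = (-1)^1·(17/67); sign now -1
reciprocity: (17/67) = +1·(67/17) since 17 mod 4 = 1, 67 mod 4 = 3; sign now -1
(67/17) = (16/17)   [reduce mod 17]
16 = 2^4·1; (2/17) = +1 since 17 mod 8 = 1, so (16/17) = (+1)^4·(1/17); sign now -1
(1/17) = 1; final value = sign = -1

-1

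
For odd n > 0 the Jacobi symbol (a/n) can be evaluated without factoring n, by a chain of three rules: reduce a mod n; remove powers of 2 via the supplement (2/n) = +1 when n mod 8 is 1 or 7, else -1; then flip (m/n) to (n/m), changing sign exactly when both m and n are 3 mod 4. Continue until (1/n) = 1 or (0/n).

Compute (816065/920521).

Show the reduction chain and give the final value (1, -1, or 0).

-1

flip (816065/920521) -> (920521/816065): both odd, 816065 mod 4 = 1, 920521 mod 4 = 1, so the flip contributes +1; sign now +1
(920521/816065): 920521 mod 816065 = 104456, so (920521/816065) = (104456/816065)
factor out 2^3: 104456 = 2^3·13057; with 816065 mod 8 = 1, (2/816065) = +1; sign now +1; continue with (13057/816065)
flip (13057/816065) -> (816065/13057): both odd, 13057 mod 4 = 1, 816065 mod 4 = 1, so the flip contributes +1; sign now +1
(816065/13057): 816065 mod 13057 = 6531, so (816065/13057) = (6531/13057)
flip (6531/13057) -> (13057/6531): both odd, 6531 mod 4 = 3, 13057 mod 4 = 1, so the flip contributes +1; sign now +1
(13057/6531): 13057 mod 6531 = 6526, so (13057/6531) = (6526/6531)
factor out 2^1: 6526 = 2^1·3263; with 6531 mod 8 = 3, (2/6531) = -1; sign now -1; continue with (3263/6531)
flip (3263/6531) -> (6531/3263): both odd, 3263 mod 4 = 3, 6531 mod 4 = 3, so the flip contributes -1; sign now +1
(6531/3263): 6531 mod 3263 = 5, so (6531/3263) = (5/3263)
flip (5/3263) -> (3263/5): both odd, 5 mod 4 = 1, 3263 mod 4 = 3, so the flip contributes +1; sign now +1
(3263/5): 3263 mod 5 = 3, so (3263/5) = (3/5)
flip (3/5) -> (5/3): both odd, 3 mod 4 = 3, 5 mod 4 = 1, so the flip contributes +1; sign now +1
(5/3): 5 mod 3 = 2, so (5/3) = (2/3)
factor out 2^1: 2 = 2^1·1; with 3 mod 8 = 3, (2/3) = -1; sign now -1; continue with (1/3)
reached (1/3) = 1, so the symbol is -1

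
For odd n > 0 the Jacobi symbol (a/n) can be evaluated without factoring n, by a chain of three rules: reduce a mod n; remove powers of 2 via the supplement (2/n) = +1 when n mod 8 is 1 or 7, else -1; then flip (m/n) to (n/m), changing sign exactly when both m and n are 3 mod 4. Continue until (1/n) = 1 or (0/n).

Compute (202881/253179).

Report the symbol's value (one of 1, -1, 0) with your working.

0

flip (202881/253179) -> (253179/202881): both odd, 202881 mod 4 = 1, 253179 mod 4 = 3, so the flip contributes +1; sign now +1
(253179/202881): 253179 mod 202881 = 50298, so (253179/202881) = (50298/202881)
factor out 2^1: 50298 = 2^1·25149; with 202881 mod 8 = 1, (2/202881) = +1; sign now +1; continue with (25149/202881)
flip (25149/202881) -> (202881/25149): both odd, 25149 mod 4 = 1, 202881 mod 4 = 1, so the flip contributes +1; sign now +1
(202881/25149): 202881 mod 25149 = 1689, so (202881/25149) = (1689/25149)
flip (1689/25149) -> (25149/1689): both odd, 1689 mod 4 = 1, 25149 mod 4 = 1, so the flip contributes +1; sign now +1
(25149/1689): 25149 mod 1689 = 1503, so (25149/1689) = (1503/1689)
flip (1503/1689) -> (1689/1503): both odd, 1503 mod 4 = 3, 1689 mod 4 = 1, so the flip contributes +1; sign now +1
(1689/1503): 1689 mod 1503 = 186, so (1689/1503) = (186/1503)
factor out 2^1: 186 = 2^1·93; with 1503 mod 8 = 7, (2/1503) = +1; sign now +1; continue with (93/1503)
flip (93/1503) -> (1503/93): both odd, 93 mod 4 = 1, 1503 mod 4 = 3, so the flip contributes +1; sign now +1
(1503/93): 1503 mod 93 = 15, so (1503/93) = (15/93)
flip (15/93) -> (93/15): both odd, 15 mod 4 = 3, 93 mod 4 = 1, so the flip contributes +1; sign now +1
(93/15): 93 mod 15 = 3, so (93/15) = (3/15)
flip (3/15) -> (15/3): both odd, 3 mod 4 = 3, 15 mod 4 = 3, so the flip contributes -1; sign now -1
(15/3): 15 mod 3 = 0, so (15/3) = (0/3)
reached (0/3); gcd(a, n) > 1, so (0/3) = 0 and the symbol is 0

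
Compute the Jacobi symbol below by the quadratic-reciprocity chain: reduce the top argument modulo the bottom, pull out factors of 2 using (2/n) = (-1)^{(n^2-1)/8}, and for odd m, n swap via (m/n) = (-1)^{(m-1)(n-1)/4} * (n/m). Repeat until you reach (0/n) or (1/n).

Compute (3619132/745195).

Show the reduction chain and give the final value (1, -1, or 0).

0

(3619132/745195): 3619132 mod 745195 = 638352, so (3619132/745195) = (638352/745195)
factor out 2^4: 638352 = 2^4·39897; with 745195 mod 8 = 3, (2/745195) = -1; sign now +1; continue with (39897/745195)
flip (39897/745195) -> (745195/39897): both odd, 39897 mod 4 = 1, 745195 mod 4 = 3, so the flip contributes +1; sign now +1
(745195/39897): 745195 mod 39897 = 27049, so (745195/39897) = (27049/39897)
flip (27049/39897) -> (39897/27049): both odd, 27049 mod 4 = 1, 39897 mod 4 = 1, so the flip contributes +1; sign now +1
(39897/27049): 39897 mod 27049 = 12848, so (39897/27049) = (12848/27049)
factor out 2^4: 12848 = 2^4·803; with 27049 mod 8 = 1, (2/27049) = +1; sign now +1; continue with (803/27049)
flip (803/27049) -> (27049/803): both odd, 803 mod 4 = 3, 27049 mod 4 = 1, so the flip contributes +1; sign now +1
(27049/803): 27049 mod 803 = 550, so (27049/803) = (550/803)
factor out 2^1: 550 = 2^1·275; with 803 mod 8 = 3, (2/803) = -1; sign now -1; continue with (275/803)
flip (275/803) -> (803/275): both odd, 275 mod 4 = 3, 803 mod 4 = 3, so the flip contributes -1; sign now +1
(803/275): 803 mod 275 = 253, so (803/275) = (253/275)
flip (253/275) -> (275/253): both odd, 253 mod 4 = 1, 275 mod 4 = 3, so the flip contributes +1; sign now +1
(275/253): 275 mod 253 = 22, so (275/253) = (22/253)
factor out 2^1: 22 = 2^1·11; with 253 mod 8 = 5, (2/253) = -1; sign now -1; continue with (11/253)
flip (11/253) -> (253/11): both odd, 11 mod 4 = 3, 253 mod 4 = 1, so the flip contributes +1; sign now -1
(253/11): 253 mod 11 = 0, so (253/11) = (0/11)
reached (0/11); gcd(a, n) > 1, so (0/11) = 0 and the symbol is 0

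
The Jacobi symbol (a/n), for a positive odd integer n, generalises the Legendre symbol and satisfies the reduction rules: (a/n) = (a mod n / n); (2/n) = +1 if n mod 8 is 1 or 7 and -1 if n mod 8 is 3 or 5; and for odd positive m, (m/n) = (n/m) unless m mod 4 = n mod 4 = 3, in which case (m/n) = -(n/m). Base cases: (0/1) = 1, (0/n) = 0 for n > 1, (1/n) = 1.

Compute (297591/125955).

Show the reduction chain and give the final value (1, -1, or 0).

0

(297591/125955) = (45681/125955)   [reduce mod 125955]
reciprocity: (45681/125955) = +1·(125955/45681) since 45681 mod 4 = 1, 125955 mod 4 = 3; sign now +1
(125955/45681) = (34593/45681)   [reduce mod 45681]
reciprocity: (34593/45681) = +1·(45681/34593) since 34593 mod 4 = 1, 45681 mod 4 = 1; sign now +1
(45681/34593) = (11088/34593)   [reduce mod 34593]
11088 = 2^4·693; (2/34593) = +1 since 34593 mod 8 = 1, so (11088/34593) = (+1)^4·(693/34593); sign now +1
reciprocity: (693/34593) = +1·(34593/693) since 693 mod 4 = 1, 34593 mod 4 = 1; sign now +1
(34593/693) = (636/693)   [reduce mod 693]
636 = 2^2·159; (2/693) = -1 since 693 mod 8 = 5, so (636/693) = (-1)^2·(159/693); sign now +1
reciprocity: (159/693) = +1·(693/159) since 159 mod 4 = 3, 693 mod 4 = 1; sign now +1
(693/159) = (57/159)   [reduce mod 159]
reciprocity: (57/159) = +1·(159/57) since 57 mod 4 = 1, 159 mod 4 = 3; sign now +1
(159/57) = (45/57)   [reduce mod 57]
reciprocity: (45/57) = +1·(57/45) since 45 mod 4 = 1, 57 mod 4 = 1; sign now +1
(57/45) = (12/45)   [reduce mod 45]
12 = 2^2·3; (2/45) = -1 since 45 mod 8 = 5, so (12/45) = (-1)^2·(3/45); sign now +1
reciprocity: (3/45) = +1·(45/3) since 3 mod 4 = 3, 45 mod 4 = 1; sign now +1
(45/3) = (0/3)   [reduce mod 3]
(0/3) = 0   [gcd(a, n) > 1]; final value = 0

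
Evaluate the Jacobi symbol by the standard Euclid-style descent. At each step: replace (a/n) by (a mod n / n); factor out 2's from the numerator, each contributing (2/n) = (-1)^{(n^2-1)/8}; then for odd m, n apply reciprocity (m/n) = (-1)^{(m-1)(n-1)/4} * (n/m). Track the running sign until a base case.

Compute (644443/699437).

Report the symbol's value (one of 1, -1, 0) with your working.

reciprocity: (644443/699437) = +1·(699437/644443) since 644443 mod 4 = 3, 699437 mod 4 = 1; sign now +1
(699437/644443) = (54994/644443)   [reduce mod 644443]
54994 = 2^1·27497; (2/644443) = -1 since 644443 mod 8 = 3, so (54994/644443) = (-1)^1·(27497/644443); sign now -1
reciprocity: (27497/644443) = +1·(644443/27497) since 27497 mod 4 = 1, 644443 mod 4 = 3; sign now -1
(644443/27497) = (12012/27497)   [reduce mod 27497]
12012 = 2^2·3003; (2/27497) = +1 since 27497 mod 8 = 1, so (12012/27497) = (+1)^2·(3003/27497); sign now -1
reciprocity: (3003/27497) = +1·(27497/3003) since 3003 mod 4 = 3, 27497 mod 4 = 1; sign now -1
(27497/3003) = (470/3003)   [reduce mod 3003]
470 = 2^1·235; (2/3003) = -1 since 3003 mod 8 = 3, so (470/3003) = (-1)^1·(235/3003); sign now +1
reciprocity: (235/3003) = -1·(3003/235) since 235 mod 4 = 3, 3003 mod 4 = 3; sign now -1
(3003/235) = (183/235)   [reduce mod 235]
reciprocity: (183/235) = -1·(235/183) since 183 mod 4 = 3, 235 mod 4 = 3; sign now +1
(235/183) = (52/183)   [reduce mod 183]
52 = 2^2·13; (2/183) = +1 since 183 mod 8 = 7, so (52/183) = (+1)^2·(13/183); sign now +1
reciprocity: (13/183) = +1·(183/13) since 13 mod 4 = 1, 183 mod 4 = 3; sign now +1
(183/13) = (1/13)   [reduce mod 13]
(1/13) = 1; final value = sign = +1

1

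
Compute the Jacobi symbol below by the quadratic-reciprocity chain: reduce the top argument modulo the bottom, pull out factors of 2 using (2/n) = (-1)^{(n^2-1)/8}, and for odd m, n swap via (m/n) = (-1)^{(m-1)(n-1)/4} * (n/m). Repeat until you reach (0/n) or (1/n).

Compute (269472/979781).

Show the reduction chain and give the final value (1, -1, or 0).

-1

factor out 2^5: 269472 = 2^5·8421; with 979781 mod 8 = 5, (2/979781) = -1; sign now -1; continue with (8421/979781)
flip (8421/979781) -> (979781/8421): both odd, 8421 mod 4 = 1, 979781 mod 4 = 1, so the flip contributes +1; sign now -1
(979781/8421): 979781 mod 8421 = 2945, so (979781/8421) = (2945/8421)
flip (2945/8421) -> (8421/2945): both odd, 2945 mod 4 = 1, 8421 mod 4 = 1, so the flip contributes +1; sign now -1
(8421/2945): 8421 mod 2945 = 2531, so (8421/2945) = (2531/2945)
flip (2531/2945) -> (2945/2531): both odd, 2531 mod 4 = 3, 2945 mod 4 = 1, so the flip contributes +1; sign now -1
(2945/2531): 2945 mod 2531 = 414, so (2945/2531) = (414/2531)
factor out 2^1: 414 = 2^1·207; with 2531 mod 8 = 3, (2/2531) = -1; sign now +1; continue with (207/2531)
flip (207/2531) -> (2531/207): both odd, 207 mod 4 = 3, 2531 mod 4 = 3, so the flip contributes -1; sign now -1
(2531/207): 2531 mod 207 = 47, so (2531/207) = (47/207)
flip (47/207) -> (207/47): both odd, 47 mod 4 = 3, 207 mod 4 = 3, so the flip contributes -1; sign now +1
(207/47): 207 mod 47 = 19, so (207/47) = (19/47)
flip (19/47) -> (47/19): both odd, 19 mod 4 = 3, 47 mod 4 = 3, so the flip contributes -1; sign now -1
(47/19): 47 mod 19 = 9, so (47/19) = (9/19)
flip (9/19) -> (19/9): both odd, 9 mod 4 = 1, 19 mod 4 = 3, so the flip contributes +1; sign now -1
(19/9): 19 mod 9 = 1, so (19/9) = (1/9)
reached (1/9) = 1, so the symbol is -1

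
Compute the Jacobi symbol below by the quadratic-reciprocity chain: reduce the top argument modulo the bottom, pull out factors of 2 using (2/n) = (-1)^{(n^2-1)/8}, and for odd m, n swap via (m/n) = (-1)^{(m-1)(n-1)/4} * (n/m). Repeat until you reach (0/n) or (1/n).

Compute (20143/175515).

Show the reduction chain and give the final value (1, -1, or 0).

-1

flip (20143/175515) -> (175515/20143): both odd, 20143 mod 4 = 3, 175515 mod 4 = 3, so the flip contributes -1; sign now -1
(175515/20143): 175515 mod 20143 = 14371, so (175515/20143) = (14371/20143)
flip (14371/20143) -> (20143/14371): both odd, 14371 mod 4 = 3, 20143 mod 4 = 3, so the flip contributes -1; sign now +1
(20143/14371): 20143 mod 14371 = 5772, so (20143/14371) = (5772/14371)
factor out 2^2: 5772 = 2^2·1443; with 14371 mod 8 = 3, (2/14371) = -1; sign now +1; continue with (1443/14371)
flip (1443/14371) -> (14371/1443): both odd, 1443 mod 4 = 3, 14371 mod 4 = 3, so the flip contributes -1; sign now -1
(14371/1443): 14371 mod 1443 = 1384, so (14371/1443) = (1384/1443)
factor out 2^3: 1384 = 2^3·173; with 1443 mod 8 = 3, (2/1443) = -1; sign now +1; continue with (173/1443)
flip (173/1443) -> (1443/173): both odd, 173 mod 4 = 1, 1443 mod 4 = 3, so the flip contributes +1; sign now +1
(1443/173): 1443 mod 173 = 59, so (1443/173) = (59/173)
flip (59/173) -> (173/59): both odd, 59 mod 4 = 3, 173 mod 4 = 1, so the flip contributes +1; sign now +1
(173/59): 173 mod 59 = 55, so (173/59) = (55/59)
flip (55/59) -> (59/55): both odd, 55 mod 4 = 3, 59 mod 4 = 3, so the flip contributes -1; sign now -1
(59/55): 59 mod 55 = 4, so (59/55) = (4/55)
factor out 2^2: 4 = 2^2·1; with 55 mod 8 = 7, (2/55) = +1; sign now -1; continue with (1/55)
reached (1/55) = 1, so the symbol is -1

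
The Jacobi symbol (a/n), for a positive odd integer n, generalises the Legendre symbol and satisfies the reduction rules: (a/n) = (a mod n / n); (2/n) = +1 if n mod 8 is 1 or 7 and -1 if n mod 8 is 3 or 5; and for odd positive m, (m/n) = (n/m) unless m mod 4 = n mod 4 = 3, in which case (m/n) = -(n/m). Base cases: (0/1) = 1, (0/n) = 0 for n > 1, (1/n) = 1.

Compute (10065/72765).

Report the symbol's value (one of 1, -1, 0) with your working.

0

flip (10065/72765) -> (72765/10065): both odd, 10065 mod 4 = 1, 72765 mod 4 = 1, so the flip contributes +1; sign now +1
(72765/10065): 72765 mod 10065 = 2310, so (72765/10065) = (2310/10065)
factor out 2^1: 2310 = 2^1·1155; with 10065 mod 8 = 1, (2/10065) = +1; sign now +1; continue with (1155/10065)
flip (1155/10065) -> (10065/1155): both odd, 1155 mod 4 = 3, 10065 mod 4 = 1, so the flip contributes +1; sign now +1
(10065/1155): 10065 mod 1155 = 825, so (10065/1155) = (825/1155)
flip (825/1155) -> (1155/825): both odd, 825 mod 4 = 1, 1155 mod 4 = 3, so the flip contributes +1; sign now +1
(1155/825): 1155 mod 825 = 330, so (1155/825) = (330/825)
factor out 2^1: 330 = 2^1·165; with 825 mod 8 = 1, (2/825) = +1; sign now +1; continue with (165/825)
flip (165/825) -> (825/165): both odd, 165 mod 4 = 1, 825 mod 4 = 1, so the flip contributes +1; sign now +1
(825/165): 825 mod 165 = 0, so (825/165) = (0/165)
reached (0/165); gcd(a, n) > 1, so (0/165) = 0 and the symbol is 0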